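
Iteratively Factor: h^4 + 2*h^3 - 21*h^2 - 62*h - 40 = (h + 1)*(h^3 + h^2 - 22*h - 40) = (h - 5)*(h + 1)*(h^2 + 6*h + 8) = (h - 5)*(h + 1)*(h + 2)*(h + 4)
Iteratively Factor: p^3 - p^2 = (p)*(p^2 - p) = p^2*(p - 1)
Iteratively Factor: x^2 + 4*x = (x + 4)*(x)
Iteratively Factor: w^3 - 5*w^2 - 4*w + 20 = (w - 5)*(w^2 - 4) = (w - 5)*(w - 2)*(w + 2)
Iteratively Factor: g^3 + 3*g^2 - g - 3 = (g + 3)*(g^2 - 1) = (g + 1)*(g + 3)*(g - 1)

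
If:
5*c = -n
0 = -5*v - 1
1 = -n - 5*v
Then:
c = 0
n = 0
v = -1/5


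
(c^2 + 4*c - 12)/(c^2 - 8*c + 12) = (c + 6)/(c - 6)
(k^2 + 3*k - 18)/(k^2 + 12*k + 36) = (k - 3)/(k + 6)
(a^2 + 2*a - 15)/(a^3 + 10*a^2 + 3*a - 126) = (a + 5)/(a^2 + 13*a + 42)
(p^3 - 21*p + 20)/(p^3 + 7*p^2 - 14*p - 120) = (p - 1)/(p + 6)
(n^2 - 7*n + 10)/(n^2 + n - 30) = (n - 2)/(n + 6)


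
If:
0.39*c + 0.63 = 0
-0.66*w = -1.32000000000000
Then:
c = -1.62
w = 2.00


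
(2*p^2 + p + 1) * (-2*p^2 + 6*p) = -4*p^4 + 10*p^3 + 4*p^2 + 6*p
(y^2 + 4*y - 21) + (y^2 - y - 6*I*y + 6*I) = 2*y^2 + 3*y - 6*I*y - 21 + 6*I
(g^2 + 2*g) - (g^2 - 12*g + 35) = 14*g - 35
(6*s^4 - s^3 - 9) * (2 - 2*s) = -12*s^5 + 14*s^4 - 2*s^3 + 18*s - 18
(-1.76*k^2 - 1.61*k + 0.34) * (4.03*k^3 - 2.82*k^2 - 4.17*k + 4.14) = -7.0928*k^5 - 1.5251*k^4 + 13.2496*k^3 - 1.5315*k^2 - 8.0832*k + 1.4076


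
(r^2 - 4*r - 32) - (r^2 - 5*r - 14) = r - 18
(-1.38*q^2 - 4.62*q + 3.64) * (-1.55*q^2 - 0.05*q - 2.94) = 2.139*q^4 + 7.23*q^3 - 1.3538*q^2 + 13.4008*q - 10.7016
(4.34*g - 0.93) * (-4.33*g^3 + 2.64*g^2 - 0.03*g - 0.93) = -18.7922*g^4 + 15.4845*g^3 - 2.5854*g^2 - 4.0083*g + 0.8649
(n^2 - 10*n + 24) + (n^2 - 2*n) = 2*n^2 - 12*n + 24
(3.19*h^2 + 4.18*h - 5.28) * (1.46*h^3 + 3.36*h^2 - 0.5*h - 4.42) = 4.6574*h^5 + 16.8212*h^4 + 4.741*h^3 - 33.9306*h^2 - 15.8356*h + 23.3376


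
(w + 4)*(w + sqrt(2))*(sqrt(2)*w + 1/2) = sqrt(2)*w^3 + 5*w^2/2 + 4*sqrt(2)*w^2 + sqrt(2)*w/2 + 10*w + 2*sqrt(2)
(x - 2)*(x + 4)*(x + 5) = x^3 + 7*x^2 + 2*x - 40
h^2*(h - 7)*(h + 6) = h^4 - h^3 - 42*h^2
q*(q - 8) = q^2 - 8*q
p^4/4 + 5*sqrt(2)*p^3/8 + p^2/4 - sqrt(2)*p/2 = p*(p/2 + sqrt(2)/2)*(p/2 + sqrt(2))*(p - sqrt(2)/2)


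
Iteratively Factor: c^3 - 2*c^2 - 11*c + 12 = (c + 3)*(c^2 - 5*c + 4) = (c - 1)*(c + 3)*(c - 4)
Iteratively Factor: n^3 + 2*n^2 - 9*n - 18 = (n - 3)*(n^2 + 5*n + 6) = (n - 3)*(n + 2)*(n + 3)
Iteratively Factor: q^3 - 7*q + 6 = (q - 1)*(q^2 + q - 6) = (q - 2)*(q - 1)*(q + 3)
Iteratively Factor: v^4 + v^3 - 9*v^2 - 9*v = (v - 3)*(v^3 + 4*v^2 + 3*v) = (v - 3)*(v + 3)*(v^2 + v) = v*(v - 3)*(v + 3)*(v + 1)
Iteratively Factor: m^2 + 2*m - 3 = (m - 1)*(m + 3)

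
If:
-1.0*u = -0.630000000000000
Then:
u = 0.63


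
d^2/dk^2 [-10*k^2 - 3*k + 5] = -20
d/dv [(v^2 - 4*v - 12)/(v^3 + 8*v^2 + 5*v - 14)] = (-v^2 + 12*v + 29)/(v^4 + 12*v^3 + 22*v^2 - 84*v + 49)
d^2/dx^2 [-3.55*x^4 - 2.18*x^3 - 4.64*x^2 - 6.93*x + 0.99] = -42.6*x^2 - 13.08*x - 9.28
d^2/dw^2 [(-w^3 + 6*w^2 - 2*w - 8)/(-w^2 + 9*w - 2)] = 2*(27*w^3 + 6*w^2 - 216*w + 644)/(w^6 - 27*w^5 + 249*w^4 - 837*w^3 + 498*w^2 - 108*w + 8)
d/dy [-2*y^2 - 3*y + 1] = -4*y - 3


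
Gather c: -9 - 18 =-27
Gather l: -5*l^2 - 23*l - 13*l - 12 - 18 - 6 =-5*l^2 - 36*l - 36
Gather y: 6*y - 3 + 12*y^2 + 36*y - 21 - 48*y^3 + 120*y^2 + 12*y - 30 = -48*y^3 + 132*y^2 + 54*y - 54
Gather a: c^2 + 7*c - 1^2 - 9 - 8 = c^2 + 7*c - 18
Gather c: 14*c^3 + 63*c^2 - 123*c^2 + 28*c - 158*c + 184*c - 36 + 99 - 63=14*c^3 - 60*c^2 + 54*c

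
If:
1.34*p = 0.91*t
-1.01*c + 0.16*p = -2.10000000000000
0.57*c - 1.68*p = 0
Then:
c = 2.20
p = 0.75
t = 1.10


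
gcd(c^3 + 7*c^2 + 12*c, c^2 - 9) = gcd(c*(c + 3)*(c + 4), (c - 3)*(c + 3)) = c + 3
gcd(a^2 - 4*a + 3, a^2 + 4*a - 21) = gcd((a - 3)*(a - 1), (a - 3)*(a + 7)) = a - 3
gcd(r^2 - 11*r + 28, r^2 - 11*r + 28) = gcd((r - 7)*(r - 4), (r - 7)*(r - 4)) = r^2 - 11*r + 28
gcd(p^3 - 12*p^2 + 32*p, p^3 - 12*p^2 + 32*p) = p^3 - 12*p^2 + 32*p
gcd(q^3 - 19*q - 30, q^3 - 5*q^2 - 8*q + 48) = q + 3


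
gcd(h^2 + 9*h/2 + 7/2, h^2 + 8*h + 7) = h + 1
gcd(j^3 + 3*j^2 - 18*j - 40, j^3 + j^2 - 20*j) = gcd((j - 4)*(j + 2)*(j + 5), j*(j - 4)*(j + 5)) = j^2 + j - 20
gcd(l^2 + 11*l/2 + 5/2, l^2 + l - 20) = l + 5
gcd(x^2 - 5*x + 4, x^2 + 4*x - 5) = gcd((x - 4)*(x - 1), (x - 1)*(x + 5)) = x - 1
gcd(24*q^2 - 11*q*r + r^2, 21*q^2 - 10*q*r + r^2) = 3*q - r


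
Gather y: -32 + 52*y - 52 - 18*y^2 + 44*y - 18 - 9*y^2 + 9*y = -27*y^2 + 105*y - 102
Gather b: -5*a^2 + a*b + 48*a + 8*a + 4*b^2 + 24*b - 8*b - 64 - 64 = -5*a^2 + 56*a + 4*b^2 + b*(a + 16) - 128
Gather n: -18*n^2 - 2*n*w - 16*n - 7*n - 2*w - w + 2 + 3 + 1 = -18*n^2 + n*(-2*w - 23) - 3*w + 6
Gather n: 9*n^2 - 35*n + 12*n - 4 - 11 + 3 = 9*n^2 - 23*n - 12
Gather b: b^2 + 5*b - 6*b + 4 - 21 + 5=b^2 - b - 12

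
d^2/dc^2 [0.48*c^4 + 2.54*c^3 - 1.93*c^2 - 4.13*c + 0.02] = 5.76*c^2 + 15.24*c - 3.86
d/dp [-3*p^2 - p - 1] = -6*p - 1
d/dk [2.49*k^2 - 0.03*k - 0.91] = 4.98*k - 0.03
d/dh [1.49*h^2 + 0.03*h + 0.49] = 2.98*h + 0.03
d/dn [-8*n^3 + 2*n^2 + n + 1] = -24*n^2 + 4*n + 1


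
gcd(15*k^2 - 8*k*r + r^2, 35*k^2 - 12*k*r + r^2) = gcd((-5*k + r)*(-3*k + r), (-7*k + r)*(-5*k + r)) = -5*k + r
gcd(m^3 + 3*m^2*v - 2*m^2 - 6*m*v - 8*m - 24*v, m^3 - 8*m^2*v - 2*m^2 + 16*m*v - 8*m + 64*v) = m^2 - 2*m - 8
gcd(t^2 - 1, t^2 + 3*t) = 1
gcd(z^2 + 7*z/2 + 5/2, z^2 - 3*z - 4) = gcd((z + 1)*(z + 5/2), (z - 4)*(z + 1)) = z + 1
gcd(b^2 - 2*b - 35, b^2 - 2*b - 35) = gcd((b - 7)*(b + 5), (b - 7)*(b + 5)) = b^2 - 2*b - 35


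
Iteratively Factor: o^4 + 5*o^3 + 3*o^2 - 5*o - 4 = (o - 1)*(o^3 + 6*o^2 + 9*o + 4) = (o - 1)*(o + 4)*(o^2 + 2*o + 1) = (o - 1)*(o + 1)*(o + 4)*(o + 1)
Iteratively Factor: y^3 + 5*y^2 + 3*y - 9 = (y - 1)*(y^2 + 6*y + 9) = (y - 1)*(y + 3)*(y + 3)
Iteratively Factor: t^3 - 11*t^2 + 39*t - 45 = (t - 3)*(t^2 - 8*t + 15) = (t - 5)*(t - 3)*(t - 3)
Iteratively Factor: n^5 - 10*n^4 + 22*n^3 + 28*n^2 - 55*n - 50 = (n - 5)*(n^4 - 5*n^3 - 3*n^2 + 13*n + 10) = (n - 5)*(n + 1)*(n^3 - 6*n^2 + 3*n + 10) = (n - 5)*(n + 1)^2*(n^2 - 7*n + 10) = (n - 5)^2*(n + 1)^2*(n - 2)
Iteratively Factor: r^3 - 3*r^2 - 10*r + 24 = (r - 4)*(r^2 + r - 6) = (r - 4)*(r + 3)*(r - 2)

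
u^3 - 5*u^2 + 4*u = u*(u - 4)*(u - 1)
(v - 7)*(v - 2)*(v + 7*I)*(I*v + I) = I*v^4 - 7*v^3 - 8*I*v^3 + 56*v^2 + 5*I*v^2 - 35*v + 14*I*v - 98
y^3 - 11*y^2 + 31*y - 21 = (y - 7)*(y - 3)*(y - 1)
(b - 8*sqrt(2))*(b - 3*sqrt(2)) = b^2 - 11*sqrt(2)*b + 48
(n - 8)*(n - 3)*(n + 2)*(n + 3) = n^4 - 6*n^3 - 25*n^2 + 54*n + 144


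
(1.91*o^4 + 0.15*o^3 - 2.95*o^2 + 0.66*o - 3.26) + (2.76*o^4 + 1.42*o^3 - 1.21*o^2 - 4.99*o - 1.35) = 4.67*o^4 + 1.57*o^3 - 4.16*o^2 - 4.33*o - 4.61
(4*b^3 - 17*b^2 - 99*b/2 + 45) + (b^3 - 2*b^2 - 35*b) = 5*b^3 - 19*b^2 - 169*b/2 + 45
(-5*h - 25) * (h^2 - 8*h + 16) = -5*h^3 + 15*h^2 + 120*h - 400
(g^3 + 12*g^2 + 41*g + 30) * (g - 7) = g^4 + 5*g^3 - 43*g^2 - 257*g - 210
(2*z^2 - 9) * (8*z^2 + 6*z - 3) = 16*z^4 + 12*z^3 - 78*z^2 - 54*z + 27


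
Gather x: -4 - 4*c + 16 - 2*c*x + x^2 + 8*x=-4*c + x^2 + x*(8 - 2*c) + 12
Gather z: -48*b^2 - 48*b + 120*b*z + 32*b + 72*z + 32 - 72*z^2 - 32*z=-48*b^2 - 16*b - 72*z^2 + z*(120*b + 40) + 32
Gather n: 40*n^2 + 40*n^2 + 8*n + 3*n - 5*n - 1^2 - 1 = 80*n^2 + 6*n - 2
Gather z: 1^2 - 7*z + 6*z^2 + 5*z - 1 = 6*z^2 - 2*z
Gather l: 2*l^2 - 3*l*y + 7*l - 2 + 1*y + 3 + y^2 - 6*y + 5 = 2*l^2 + l*(7 - 3*y) + y^2 - 5*y + 6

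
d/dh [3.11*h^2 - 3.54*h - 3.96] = 6.22*h - 3.54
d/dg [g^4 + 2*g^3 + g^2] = 2*g*(2*g^2 + 3*g + 1)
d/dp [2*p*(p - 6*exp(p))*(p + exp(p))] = -10*p^2*exp(p) + 6*p^2 - 24*p*exp(2*p) - 20*p*exp(p) - 12*exp(2*p)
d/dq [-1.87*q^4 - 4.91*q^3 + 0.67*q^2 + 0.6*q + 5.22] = -7.48*q^3 - 14.73*q^2 + 1.34*q + 0.6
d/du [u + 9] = 1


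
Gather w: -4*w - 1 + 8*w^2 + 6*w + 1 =8*w^2 + 2*w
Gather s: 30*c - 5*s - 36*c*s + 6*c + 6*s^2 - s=36*c + 6*s^2 + s*(-36*c - 6)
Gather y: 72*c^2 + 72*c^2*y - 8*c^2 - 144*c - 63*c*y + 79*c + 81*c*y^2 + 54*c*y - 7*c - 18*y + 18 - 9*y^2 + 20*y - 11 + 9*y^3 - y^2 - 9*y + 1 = 64*c^2 - 72*c + 9*y^3 + y^2*(81*c - 10) + y*(72*c^2 - 9*c - 7) + 8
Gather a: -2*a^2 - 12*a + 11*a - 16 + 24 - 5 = -2*a^2 - a + 3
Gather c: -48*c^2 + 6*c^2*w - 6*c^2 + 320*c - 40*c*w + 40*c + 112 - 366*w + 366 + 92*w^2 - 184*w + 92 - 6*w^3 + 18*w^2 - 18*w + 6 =c^2*(6*w - 54) + c*(360 - 40*w) - 6*w^3 + 110*w^2 - 568*w + 576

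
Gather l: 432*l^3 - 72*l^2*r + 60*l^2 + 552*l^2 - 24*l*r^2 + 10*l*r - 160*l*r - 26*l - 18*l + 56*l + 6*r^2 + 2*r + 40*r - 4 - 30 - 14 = 432*l^3 + l^2*(612 - 72*r) + l*(-24*r^2 - 150*r + 12) + 6*r^2 + 42*r - 48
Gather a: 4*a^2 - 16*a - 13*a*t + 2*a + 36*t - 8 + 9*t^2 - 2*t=4*a^2 + a*(-13*t - 14) + 9*t^2 + 34*t - 8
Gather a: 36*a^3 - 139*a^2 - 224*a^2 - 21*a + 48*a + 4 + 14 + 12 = 36*a^3 - 363*a^2 + 27*a + 30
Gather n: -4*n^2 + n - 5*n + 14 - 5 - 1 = -4*n^2 - 4*n + 8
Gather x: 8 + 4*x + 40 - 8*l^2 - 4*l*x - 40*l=-8*l^2 - 40*l + x*(4 - 4*l) + 48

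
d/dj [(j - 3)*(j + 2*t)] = 2*j + 2*t - 3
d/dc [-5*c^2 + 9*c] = 9 - 10*c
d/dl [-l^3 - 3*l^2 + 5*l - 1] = -3*l^2 - 6*l + 5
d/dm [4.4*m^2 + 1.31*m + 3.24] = 8.8*m + 1.31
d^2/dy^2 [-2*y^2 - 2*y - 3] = -4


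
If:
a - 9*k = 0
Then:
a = 9*k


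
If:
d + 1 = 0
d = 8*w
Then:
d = -1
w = -1/8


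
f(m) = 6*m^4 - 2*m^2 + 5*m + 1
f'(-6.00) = -5155.00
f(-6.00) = 7675.00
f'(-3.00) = -631.00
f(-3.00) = 454.00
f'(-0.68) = 0.17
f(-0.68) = -2.04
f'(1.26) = 47.97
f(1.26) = 19.25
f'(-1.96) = -167.87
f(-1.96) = 72.06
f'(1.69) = 114.08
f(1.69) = 52.68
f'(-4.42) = -2049.74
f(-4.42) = 2229.85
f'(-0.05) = 5.20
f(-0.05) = 0.75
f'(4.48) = 2145.05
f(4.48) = 2400.18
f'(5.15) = 3262.58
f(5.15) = 4194.36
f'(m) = 24*m^3 - 4*m + 5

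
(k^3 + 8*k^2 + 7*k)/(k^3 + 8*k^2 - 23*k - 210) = k*(k + 1)/(k^2 + k - 30)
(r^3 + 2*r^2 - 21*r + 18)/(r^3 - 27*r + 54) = (r - 1)/(r - 3)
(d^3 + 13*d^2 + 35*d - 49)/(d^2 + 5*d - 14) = (d^2 + 6*d - 7)/(d - 2)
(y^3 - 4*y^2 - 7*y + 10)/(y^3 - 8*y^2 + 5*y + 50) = (y - 1)/(y - 5)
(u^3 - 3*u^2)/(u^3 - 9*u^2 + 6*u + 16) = u^2*(u - 3)/(u^3 - 9*u^2 + 6*u + 16)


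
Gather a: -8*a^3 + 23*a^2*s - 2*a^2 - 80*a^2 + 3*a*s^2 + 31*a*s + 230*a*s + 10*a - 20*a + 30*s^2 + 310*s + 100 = -8*a^3 + a^2*(23*s - 82) + a*(3*s^2 + 261*s - 10) + 30*s^2 + 310*s + 100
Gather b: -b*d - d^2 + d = -b*d - d^2 + d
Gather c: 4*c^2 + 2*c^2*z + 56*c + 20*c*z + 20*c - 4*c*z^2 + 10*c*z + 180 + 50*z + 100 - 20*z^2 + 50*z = c^2*(2*z + 4) + c*(-4*z^2 + 30*z + 76) - 20*z^2 + 100*z + 280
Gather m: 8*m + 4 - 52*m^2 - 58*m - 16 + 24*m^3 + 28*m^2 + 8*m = 24*m^3 - 24*m^2 - 42*m - 12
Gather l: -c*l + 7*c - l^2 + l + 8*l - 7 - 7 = 7*c - l^2 + l*(9 - c) - 14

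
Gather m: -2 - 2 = -4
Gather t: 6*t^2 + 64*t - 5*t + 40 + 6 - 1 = 6*t^2 + 59*t + 45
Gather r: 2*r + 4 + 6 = 2*r + 10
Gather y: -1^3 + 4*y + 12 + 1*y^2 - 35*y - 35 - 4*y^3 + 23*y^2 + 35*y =-4*y^3 + 24*y^2 + 4*y - 24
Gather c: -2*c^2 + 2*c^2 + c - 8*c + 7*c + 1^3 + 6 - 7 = 0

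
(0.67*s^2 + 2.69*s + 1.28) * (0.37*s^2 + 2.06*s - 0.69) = 0.2479*s^4 + 2.3755*s^3 + 5.5527*s^2 + 0.7807*s - 0.8832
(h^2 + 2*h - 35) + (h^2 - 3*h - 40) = 2*h^2 - h - 75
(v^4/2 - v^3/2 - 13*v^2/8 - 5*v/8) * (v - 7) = v^5/2 - 4*v^4 + 15*v^3/8 + 43*v^2/4 + 35*v/8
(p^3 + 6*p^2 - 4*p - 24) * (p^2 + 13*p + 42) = p^5 + 19*p^4 + 116*p^3 + 176*p^2 - 480*p - 1008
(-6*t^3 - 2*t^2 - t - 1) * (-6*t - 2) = 36*t^4 + 24*t^3 + 10*t^2 + 8*t + 2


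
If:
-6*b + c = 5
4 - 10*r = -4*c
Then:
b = 5*r/12 - 1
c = 5*r/2 - 1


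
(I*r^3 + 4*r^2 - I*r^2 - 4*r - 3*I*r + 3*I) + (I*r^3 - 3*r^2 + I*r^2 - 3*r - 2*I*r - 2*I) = 2*I*r^3 + r^2 - 7*r - 5*I*r + I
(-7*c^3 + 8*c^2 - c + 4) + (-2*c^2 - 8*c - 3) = -7*c^3 + 6*c^2 - 9*c + 1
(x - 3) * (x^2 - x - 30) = x^3 - 4*x^2 - 27*x + 90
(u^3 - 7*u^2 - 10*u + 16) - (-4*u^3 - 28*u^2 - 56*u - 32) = 5*u^3 + 21*u^2 + 46*u + 48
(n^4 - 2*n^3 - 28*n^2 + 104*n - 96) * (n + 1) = n^5 - n^4 - 30*n^3 + 76*n^2 + 8*n - 96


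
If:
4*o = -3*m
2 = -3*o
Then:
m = 8/9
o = -2/3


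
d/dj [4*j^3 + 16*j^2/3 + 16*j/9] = 12*j^2 + 32*j/3 + 16/9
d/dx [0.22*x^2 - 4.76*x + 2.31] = 0.44*x - 4.76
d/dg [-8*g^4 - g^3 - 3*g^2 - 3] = g*(-32*g^2 - 3*g - 6)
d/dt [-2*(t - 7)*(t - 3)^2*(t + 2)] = -8*t^3 + 66*t^2 - 100*t - 78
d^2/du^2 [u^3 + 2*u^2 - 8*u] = 6*u + 4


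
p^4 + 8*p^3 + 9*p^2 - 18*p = p*(p - 1)*(p + 3)*(p + 6)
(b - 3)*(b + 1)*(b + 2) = b^3 - 7*b - 6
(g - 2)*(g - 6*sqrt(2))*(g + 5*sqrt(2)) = g^3 - 2*g^2 - sqrt(2)*g^2 - 60*g + 2*sqrt(2)*g + 120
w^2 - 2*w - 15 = (w - 5)*(w + 3)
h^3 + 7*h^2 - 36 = (h - 2)*(h + 3)*(h + 6)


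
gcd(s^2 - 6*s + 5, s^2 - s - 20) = s - 5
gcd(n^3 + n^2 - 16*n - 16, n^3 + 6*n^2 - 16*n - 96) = n^2 - 16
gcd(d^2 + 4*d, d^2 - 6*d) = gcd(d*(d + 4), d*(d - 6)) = d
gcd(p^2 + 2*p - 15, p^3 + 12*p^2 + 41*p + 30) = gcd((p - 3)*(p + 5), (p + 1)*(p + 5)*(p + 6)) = p + 5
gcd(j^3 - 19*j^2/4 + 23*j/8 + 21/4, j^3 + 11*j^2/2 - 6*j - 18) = j - 2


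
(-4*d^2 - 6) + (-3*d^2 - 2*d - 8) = -7*d^2 - 2*d - 14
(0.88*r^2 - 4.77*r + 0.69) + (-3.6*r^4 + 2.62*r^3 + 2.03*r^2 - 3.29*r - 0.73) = -3.6*r^4 + 2.62*r^3 + 2.91*r^2 - 8.06*r - 0.04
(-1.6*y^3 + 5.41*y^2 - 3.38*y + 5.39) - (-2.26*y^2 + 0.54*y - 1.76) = -1.6*y^3 + 7.67*y^2 - 3.92*y + 7.15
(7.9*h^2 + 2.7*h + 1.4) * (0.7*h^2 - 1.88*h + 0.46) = 5.53*h^4 - 12.962*h^3 - 0.462*h^2 - 1.39*h + 0.644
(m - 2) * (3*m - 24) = 3*m^2 - 30*m + 48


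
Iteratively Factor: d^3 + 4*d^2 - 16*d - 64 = (d + 4)*(d^2 - 16) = (d + 4)^2*(d - 4)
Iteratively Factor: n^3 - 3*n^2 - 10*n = (n)*(n^2 - 3*n - 10) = n*(n + 2)*(n - 5)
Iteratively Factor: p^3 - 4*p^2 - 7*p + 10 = (p + 2)*(p^2 - 6*p + 5) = (p - 1)*(p + 2)*(p - 5)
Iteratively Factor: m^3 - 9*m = (m)*(m^2 - 9) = m*(m + 3)*(m - 3)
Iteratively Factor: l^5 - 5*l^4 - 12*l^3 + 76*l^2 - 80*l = (l)*(l^4 - 5*l^3 - 12*l^2 + 76*l - 80) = l*(l + 4)*(l^3 - 9*l^2 + 24*l - 20) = l*(l - 2)*(l + 4)*(l^2 - 7*l + 10) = l*(l - 2)^2*(l + 4)*(l - 5)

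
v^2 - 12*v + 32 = (v - 8)*(v - 4)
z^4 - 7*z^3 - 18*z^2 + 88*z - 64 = (z - 8)*(z - 2)*(z - 1)*(z + 4)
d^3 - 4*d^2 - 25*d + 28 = (d - 7)*(d - 1)*(d + 4)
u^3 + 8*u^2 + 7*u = u*(u + 1)*(u + 7)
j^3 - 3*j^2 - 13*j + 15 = (j - 5)*(j - 1)*(j + 3)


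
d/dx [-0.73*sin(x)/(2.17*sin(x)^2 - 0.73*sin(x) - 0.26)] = (1.5841*sin(x)^2 + 0.1898)*cos(x)/(4.7089*sin(x)^4 - 3.1682*sin(x)^3 - 0.5955*sin(x)^2 + 0.3796*sin(x) + 0.0676)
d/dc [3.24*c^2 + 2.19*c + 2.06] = 6.48*c + 2.19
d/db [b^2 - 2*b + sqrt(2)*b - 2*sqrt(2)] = 2*b - 2 + sqrt(2)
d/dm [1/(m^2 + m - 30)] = (-2*m - 1)/(m^2 + m - 30)^2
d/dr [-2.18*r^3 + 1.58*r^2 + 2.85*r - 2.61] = -6.54*r^2 + 3.16*r + 2.85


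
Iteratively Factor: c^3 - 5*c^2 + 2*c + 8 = (c - 2)*(c^2 - 3*c - 4) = (c - 2)*(c + 1)*(c - 4)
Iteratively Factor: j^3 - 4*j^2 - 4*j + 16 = (j + 2)*(j^2 - 6*j + 8) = (j - 4)*(j + 2)*(j - 2)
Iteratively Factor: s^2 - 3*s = (s - 3)*(s)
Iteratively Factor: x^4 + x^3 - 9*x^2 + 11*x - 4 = (x - 1)*(x^3 + 2*x^2 - 7*x + 4) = (x - 1)^2*(x^2 + 3*x - 4) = (x - 1)^3*(x + 4)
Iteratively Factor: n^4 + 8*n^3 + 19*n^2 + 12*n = (n + 1)*(n^3 + 7*n^2 + 12*n) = (n + 1)*(n + 4)*(n^2 + 3*n) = (n + 1)*(n + 3)*(n + 4)*(n)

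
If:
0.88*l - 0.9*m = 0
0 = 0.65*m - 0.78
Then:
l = 1.23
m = 1.20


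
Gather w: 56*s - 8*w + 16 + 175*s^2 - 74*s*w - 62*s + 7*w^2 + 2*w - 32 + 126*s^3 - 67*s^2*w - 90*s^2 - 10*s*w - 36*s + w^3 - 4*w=126*s^3 + 85*s^2 - 42*s + w^3 + 7*w^2 + w*(-67*s^2 - 84*s - 10) - 16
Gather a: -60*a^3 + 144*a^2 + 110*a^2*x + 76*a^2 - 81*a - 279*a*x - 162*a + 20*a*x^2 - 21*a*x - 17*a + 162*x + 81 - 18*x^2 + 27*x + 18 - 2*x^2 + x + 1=-60*a^3 + a^2*(110*x + 220) + a*(20*x^2 - 300*x - 260) - 20*x^2 + 190*x + 100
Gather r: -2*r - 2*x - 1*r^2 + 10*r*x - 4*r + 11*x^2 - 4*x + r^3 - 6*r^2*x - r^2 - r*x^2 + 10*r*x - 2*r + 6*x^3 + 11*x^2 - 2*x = r^3 + r^2*(-6*x - 2) + r*(-x^2 + 20*x - 8) + 6*x^3 + 22*x^2 - 8*x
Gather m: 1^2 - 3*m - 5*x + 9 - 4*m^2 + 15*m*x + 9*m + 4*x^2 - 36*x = -4*m^2 + m*(15*x + 6) + 4*x^2 - 41*x + 10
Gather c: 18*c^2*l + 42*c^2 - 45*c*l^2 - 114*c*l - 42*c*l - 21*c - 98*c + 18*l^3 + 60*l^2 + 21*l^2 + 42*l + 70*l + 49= c^2*(18*l + 42) + c*(-45*l^2 - 156*l - 119) + 18*l^3 + 81*l^2 + 112*l + 49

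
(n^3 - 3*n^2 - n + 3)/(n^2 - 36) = (n^3 - 3*n^2 - n + 3)/(n^2 - 36)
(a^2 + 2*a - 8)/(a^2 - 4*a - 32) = (a - 2)/(a - 8)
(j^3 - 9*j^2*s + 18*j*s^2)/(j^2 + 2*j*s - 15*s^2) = j*(j - 6*s)/(j + 5*s)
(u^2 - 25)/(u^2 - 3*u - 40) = (u - 5)/(u - 8)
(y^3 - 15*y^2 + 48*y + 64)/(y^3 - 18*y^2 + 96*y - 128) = (y + 1)/(y - 2)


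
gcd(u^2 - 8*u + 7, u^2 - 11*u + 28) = u - 7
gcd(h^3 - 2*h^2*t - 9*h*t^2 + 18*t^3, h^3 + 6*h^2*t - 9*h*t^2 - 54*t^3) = -h^2 + 9*t^2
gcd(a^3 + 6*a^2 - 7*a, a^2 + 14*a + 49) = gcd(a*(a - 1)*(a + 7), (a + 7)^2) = a + 7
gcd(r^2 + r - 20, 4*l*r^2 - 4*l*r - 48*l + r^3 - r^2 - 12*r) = r - 4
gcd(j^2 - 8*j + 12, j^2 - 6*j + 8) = j - 2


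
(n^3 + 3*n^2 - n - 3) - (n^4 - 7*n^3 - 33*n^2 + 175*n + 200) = -n^4 + 8*n^3 + 36*n^2 - 176*n - 203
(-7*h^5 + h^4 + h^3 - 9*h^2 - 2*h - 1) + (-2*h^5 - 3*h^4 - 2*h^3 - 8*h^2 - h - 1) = -9*h^5 - 2*h^4 - h^3 - 17*h^2 - 3*h - 2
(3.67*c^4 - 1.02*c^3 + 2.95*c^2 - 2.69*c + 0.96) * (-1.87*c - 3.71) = -6.8629*c^5 - 11.7083*c^4 - 1.7323*c^3 - 5.9142*c^2 + 8.1847*c - 3.5616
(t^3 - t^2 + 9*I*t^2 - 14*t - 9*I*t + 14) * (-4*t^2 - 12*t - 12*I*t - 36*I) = -4*t^5 - 8*t^4 - 48*I*t^4 + 176*t^3 - 96*I*t^3 + 328*t^2 + 312*I*t^2 - 492*t + 336*I*t - 504*I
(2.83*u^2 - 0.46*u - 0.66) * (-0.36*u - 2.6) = -1.0188*u^3 - 7.1924*u^2 + 1.4336*u + 1.716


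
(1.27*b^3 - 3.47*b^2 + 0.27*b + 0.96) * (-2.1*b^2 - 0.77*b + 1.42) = -2.667*b^5 + 6.3091*b^4 + 3.9083*b^3 - 7.1513*b^2 - 0.3558*b + 1.3632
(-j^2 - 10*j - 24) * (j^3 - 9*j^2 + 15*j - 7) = -j^5 - j^4 + 51*j^3 + 73*j^2 - 290*j + 168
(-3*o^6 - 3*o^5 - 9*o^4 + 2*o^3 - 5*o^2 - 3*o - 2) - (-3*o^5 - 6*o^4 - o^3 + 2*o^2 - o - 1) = -3*o^6 - 3*o^4 + 3*o^3 - 7*o^2 - 2*o - 1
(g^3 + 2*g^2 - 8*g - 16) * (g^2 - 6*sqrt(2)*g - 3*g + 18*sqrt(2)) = g^5 - 6*sqrt(2)*g^4 - g^4 - 14*g^3 + 6*sqrt(2)*g^3 + 8*g^2 + 84*sqrt(2)*g^2 - 48*sqrt(2)*g + 48*g - 288*sqrt(2)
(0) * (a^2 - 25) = 0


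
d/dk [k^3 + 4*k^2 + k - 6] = 3*k^2 + 8*k + 1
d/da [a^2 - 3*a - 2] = 2*a - 3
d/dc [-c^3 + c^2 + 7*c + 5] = -3*c^2 + 2*c + 7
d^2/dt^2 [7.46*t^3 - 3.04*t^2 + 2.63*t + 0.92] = 44.76*t - 6.08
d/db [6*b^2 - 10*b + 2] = 12*b - 10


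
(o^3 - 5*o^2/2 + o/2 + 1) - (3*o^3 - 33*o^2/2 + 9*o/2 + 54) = -2*o^3 + 14*o^2 - 4*o - 53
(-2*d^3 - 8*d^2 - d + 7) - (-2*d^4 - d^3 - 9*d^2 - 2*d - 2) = 2*d^4 - d^3 + d^2 + d + 9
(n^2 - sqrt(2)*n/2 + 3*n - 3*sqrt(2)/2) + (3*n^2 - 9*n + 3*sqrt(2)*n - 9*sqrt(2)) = 4*n^2 - 6*n + 5*sqrt(2)*n/2 - 21*sqrt(2)/2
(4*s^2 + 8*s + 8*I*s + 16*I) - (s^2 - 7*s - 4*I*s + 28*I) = 3*s^2 + 15*s + 12*I*s - 12*I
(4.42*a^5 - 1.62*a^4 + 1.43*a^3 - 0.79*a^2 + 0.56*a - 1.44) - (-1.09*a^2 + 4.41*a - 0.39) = 4.42*a^5 - 1.62*a^4 + 1.43*a^3 + 0.3*a^2 - 3.85*a - 1.05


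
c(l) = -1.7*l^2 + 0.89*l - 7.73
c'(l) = 0.89 - 3.4*l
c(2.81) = -18.65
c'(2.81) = -8.66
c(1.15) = -8.95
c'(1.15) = -3.02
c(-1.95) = -15.93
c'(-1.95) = 7.52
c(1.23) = -9.21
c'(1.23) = -3.29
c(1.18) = -9.05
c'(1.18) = -3.12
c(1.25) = -9.27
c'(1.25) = -3.36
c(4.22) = -34.25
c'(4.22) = -13.46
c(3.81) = -29.02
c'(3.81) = -12.06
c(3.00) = -20.36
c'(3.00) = -9.31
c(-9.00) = -153.44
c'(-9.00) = 31.49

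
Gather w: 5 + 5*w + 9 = 5*w + 14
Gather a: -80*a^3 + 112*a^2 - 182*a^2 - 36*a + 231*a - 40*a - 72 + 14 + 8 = -80*a^3 - 70*a^2 + 155*a - 50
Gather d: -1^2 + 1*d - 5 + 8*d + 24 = 9*d + 18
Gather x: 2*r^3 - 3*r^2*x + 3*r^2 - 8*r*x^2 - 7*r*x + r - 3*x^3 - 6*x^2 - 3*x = 2*r^3 + 3*r^2 + r - 3*x^3 + x^2*(-8*r - 6) + x*(-3*r^2 - 7*r - 3)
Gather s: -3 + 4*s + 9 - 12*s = 6 - 8*s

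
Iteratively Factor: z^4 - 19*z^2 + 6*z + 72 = (z + 4)*(z^3 - 4*z^2 - 3*z + 18) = (z - 3)*(z + 4)*(z^2 - z - 6) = (z - 3)*(z + 2)*(z + 4)*(z - 3)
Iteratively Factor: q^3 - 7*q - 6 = (q + 2)*(q^2 - 2*q - 3) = (q + 1)*(q + 2)*(q - 3)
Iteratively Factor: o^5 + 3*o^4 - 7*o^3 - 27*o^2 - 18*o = (o + 2)*(o^4 + o^3 - 9*o^2 - 9*o) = o*(o + 2)*(o^3 + o^2 - 9*o - 9) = o*(o - 3)*(o + 2)*(o^2 + 4*o + 3) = o*(o - 3)*(o + 1)*(o + 2)*(o + 3)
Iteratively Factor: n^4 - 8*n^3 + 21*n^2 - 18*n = (n - 3)*(n^3 - 5*n^2 + 6*n) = (n - 3)^2*(n^2 - 2*n) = (n - 3)^2*(n - 2)*(n)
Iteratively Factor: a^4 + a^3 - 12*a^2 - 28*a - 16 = (a + 1)*(a^3 - 12*a - 16) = (a - 4)*(a + 1)*(a^2 + 4*a + 4) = (a - 4)*(a + 1)*(a + 2)*(a + 2)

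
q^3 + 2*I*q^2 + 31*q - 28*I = (q - 4*I)*(q - I)*(q + 7*I)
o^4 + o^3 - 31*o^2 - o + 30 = (o - 5)*(o - 1)*(o + 1)*(o + 6)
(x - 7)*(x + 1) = x^2 - 6*x - 7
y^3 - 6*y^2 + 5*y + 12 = (y - 4)*(y - 3)*(y + 1)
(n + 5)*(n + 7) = n^2 + 12*n + 35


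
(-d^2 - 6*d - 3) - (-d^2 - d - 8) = 5 - 5*d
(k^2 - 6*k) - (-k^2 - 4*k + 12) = 2*k^2 - 2*k - 12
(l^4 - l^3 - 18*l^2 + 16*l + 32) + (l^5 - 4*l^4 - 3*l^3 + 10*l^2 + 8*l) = l^5 - 3*l^4 - 4*l^3 - 8*l^2 + 24*l + 32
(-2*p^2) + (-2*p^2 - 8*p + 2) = -4*p^2 - 8*p + 2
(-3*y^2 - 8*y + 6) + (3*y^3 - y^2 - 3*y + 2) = 3*y^3 - 4*y^2 - 11*y + 8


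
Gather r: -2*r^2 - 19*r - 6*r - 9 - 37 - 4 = -2*r^2 - 25*r - 50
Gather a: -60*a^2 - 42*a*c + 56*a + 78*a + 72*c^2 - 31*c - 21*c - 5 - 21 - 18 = -60*a^2 + a*(134 - 42*c) + 72*c^2 - 52*c - 44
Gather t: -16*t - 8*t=-24*t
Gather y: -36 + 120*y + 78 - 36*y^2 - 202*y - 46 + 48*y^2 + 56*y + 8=12*y^2 - 26*y + 4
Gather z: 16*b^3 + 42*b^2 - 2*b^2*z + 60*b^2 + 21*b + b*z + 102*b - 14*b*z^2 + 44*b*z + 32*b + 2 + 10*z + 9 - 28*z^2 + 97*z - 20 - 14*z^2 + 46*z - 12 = 16*b^3 + 102*b^2 + 155*b + z^2*(-14*b - 42) + z*(-2*b^2 + 45*b + 153) - 21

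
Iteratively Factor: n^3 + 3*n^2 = (n)*(n^2 + 3*n) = n^2*(n + 3)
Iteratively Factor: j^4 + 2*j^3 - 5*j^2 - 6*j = (j - 2)*(j^3 + 4*j^2 + 3*j) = j*(j - 2)*(j^2 + 4*j + 3) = j*(j - 2)*(j + 1)*(j + 3)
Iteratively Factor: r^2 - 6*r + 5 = (r - 1)*(r - 5)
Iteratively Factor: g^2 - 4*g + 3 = (g - 1)*(g - 3)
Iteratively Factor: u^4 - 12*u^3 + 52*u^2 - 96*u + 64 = (u - 4)*(u^3 - 8*u^2 + 20*u - 16) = (u - 4)*(u - 2)*(u^2 - 6*u + 8) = (u - 4)*(u - 2)^2*(u - 4)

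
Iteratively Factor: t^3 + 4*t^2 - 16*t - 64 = (t - 4)*(t^2 + 8*t + 16) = (t - 4)*(t + 4)*(t + 4)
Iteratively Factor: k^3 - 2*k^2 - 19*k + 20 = (k - 1)*(k^2 - k - 20) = (k - 1)*(k + 4)*(k - 5)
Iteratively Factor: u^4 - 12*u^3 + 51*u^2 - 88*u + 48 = (u - 4)*(u^3 - 8*u^2 + 19*u - 12) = (u - 4)*(u - 3)*(u^2 - 5*u + 4) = (u - 4)^2*(u - 3)*(u - 1)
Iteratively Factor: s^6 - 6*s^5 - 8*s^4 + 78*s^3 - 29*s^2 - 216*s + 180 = (s - 3)*(s^5 - 3*s^4 - 17*s^3 + 27*s^2 + 52*s - 60) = (s - 3)*(s - 1)*(s^4 - 2*s^3 - 19*s^2 + 8*s + 60) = (s - 5)*(s - 3)*(s - 1)*(s^3 + 3*s^2 - 4*s - 12) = (s - 5)*(s - 3)*(s - 2)*(s - 1)*(s^2 + 5*s + 6) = (s - 5)*(s - 3)*(s - 2)*(s - 1)*(s + 3)*(s + 2)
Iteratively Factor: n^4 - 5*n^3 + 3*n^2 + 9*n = (n + 1)*(n^3 - 6*n^2 + 9*n) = n*(n + 1)*(n^2 - 6*n + 9) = n*(n - 3)*(n + 1)*(n - 3)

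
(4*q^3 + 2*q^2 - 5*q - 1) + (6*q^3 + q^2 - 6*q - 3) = 10*q^3 + 3*q^2 - 11*q - 4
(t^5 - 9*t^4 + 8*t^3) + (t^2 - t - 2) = t^5 - 9*t^4 + 8*t^3 + t^2 - t - 2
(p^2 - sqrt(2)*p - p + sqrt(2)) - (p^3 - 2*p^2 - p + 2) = -p^3 + 3*p^2 - sqrt(2)*p - 2 + sqrt(2)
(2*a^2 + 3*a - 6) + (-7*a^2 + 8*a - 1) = -5*a^2 + 11*a - 7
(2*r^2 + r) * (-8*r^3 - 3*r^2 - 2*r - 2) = -16*r^5 - 14*r^4 - 7*r^3 - 6*r^2 - 2*r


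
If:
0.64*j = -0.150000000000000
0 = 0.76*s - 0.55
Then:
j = -0.23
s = 0.72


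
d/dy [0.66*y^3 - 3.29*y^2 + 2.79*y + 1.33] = 1.98*y^2 - 6.58*y + 2.79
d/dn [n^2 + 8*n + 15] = 2*n + 8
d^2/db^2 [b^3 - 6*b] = 6*b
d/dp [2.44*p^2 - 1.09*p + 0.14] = 4.88*p - 1.09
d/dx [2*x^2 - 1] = 4*x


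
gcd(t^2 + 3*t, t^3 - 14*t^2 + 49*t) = t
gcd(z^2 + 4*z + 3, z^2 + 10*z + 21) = z + 3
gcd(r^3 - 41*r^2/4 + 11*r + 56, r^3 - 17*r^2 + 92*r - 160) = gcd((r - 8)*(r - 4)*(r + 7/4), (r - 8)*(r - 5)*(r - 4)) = r^2 - 12*r + 32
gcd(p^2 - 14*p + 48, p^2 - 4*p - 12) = p - 6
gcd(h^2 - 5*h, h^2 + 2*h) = h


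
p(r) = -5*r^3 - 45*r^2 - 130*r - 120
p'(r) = -15*r^2 - 90*r - 130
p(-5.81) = 96.89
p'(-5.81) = -113.44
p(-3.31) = -1.40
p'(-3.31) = 3.56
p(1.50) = -433.12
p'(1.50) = -298.75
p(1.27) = -367.92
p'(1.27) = -268.49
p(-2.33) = 1.85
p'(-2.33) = -1.73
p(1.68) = -489.12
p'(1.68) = -323.54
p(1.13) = -331.57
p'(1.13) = -250.85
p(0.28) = -160.04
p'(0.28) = -156.38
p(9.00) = -8580.00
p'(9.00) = -2155.00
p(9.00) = -8580.00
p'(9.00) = -2155.00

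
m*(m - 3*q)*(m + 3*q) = m^3 - 9*m*q^2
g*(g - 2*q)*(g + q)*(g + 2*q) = g^4 + g^3*q - 4*g^2*q^2 - 4*g*q^3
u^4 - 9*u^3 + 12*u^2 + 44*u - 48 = (u - 6)*(u - 4)*(u - 1)*(u + 2)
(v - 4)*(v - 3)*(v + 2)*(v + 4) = v^4 - v^3 - 22*v^2 + 16*v + 96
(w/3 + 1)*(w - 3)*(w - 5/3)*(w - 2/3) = w^4/3 - 7*w^3/9 - 71*w^2/27 + 7*w - 10/3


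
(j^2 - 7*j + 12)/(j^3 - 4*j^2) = (j - 3)/j^2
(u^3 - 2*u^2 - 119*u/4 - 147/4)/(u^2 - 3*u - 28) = (u^2 + 5*u + 21/4)/(u + 4)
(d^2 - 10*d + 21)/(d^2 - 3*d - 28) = (d - 3)/(d + 4)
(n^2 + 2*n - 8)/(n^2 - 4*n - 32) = (n - 2)/(n - 8)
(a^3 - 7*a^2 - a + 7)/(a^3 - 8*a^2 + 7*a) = (a + 1)/a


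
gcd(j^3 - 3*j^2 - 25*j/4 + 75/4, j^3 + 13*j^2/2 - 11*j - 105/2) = j^2 - j/2 - 15/2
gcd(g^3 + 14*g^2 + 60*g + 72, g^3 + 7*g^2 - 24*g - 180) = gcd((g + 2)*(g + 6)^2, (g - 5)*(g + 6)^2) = g^2 + 12*g + 36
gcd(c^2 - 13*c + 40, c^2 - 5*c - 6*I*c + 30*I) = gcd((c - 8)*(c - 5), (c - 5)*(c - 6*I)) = c - 5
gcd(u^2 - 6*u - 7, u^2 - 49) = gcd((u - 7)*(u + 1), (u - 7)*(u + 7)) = u - 7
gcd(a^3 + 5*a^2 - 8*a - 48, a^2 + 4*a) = a + 4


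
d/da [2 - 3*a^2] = -6*a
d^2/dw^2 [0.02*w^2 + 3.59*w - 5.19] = 0.0400000000000000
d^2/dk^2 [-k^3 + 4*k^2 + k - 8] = 8 - 6*k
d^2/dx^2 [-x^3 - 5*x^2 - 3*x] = -6*x - 10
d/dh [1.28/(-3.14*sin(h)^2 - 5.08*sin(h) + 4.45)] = (8.0384*sin(h) + 6.5024)*cos(h)/(3.14*sin(h)^2 + 5.08*sin(h) - 4.45)^2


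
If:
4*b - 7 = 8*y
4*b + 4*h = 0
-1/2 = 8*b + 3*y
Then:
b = 17/76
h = -17/76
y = -29/38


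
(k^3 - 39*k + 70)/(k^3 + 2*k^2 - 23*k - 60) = (k^2 + 5*k - 14)/(k^2 + 7*k + 12)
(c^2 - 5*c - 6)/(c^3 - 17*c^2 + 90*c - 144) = (c + 1)/(c^2 - 11*c + 24)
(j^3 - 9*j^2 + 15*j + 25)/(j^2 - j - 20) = (j^2 - 4*j - 5)/(j + 4)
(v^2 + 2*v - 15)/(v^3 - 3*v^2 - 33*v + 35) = (v - 3)/(v^2 - 8*v + 7)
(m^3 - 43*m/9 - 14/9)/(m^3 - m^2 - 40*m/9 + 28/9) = (3*m + 1)/(3*m - 2)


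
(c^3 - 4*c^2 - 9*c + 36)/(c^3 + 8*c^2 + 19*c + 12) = (c^2 - 7*c + 12)/(c^2 + 5*c + 4)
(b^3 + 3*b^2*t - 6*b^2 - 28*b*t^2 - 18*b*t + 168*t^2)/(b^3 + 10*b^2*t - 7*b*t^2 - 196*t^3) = (b - 6)/(b + 7*t)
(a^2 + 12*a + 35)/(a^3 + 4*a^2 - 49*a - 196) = (a + 5)/(a^2 - 3*a - 28)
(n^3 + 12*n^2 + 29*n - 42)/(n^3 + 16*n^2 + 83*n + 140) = (n^2 + 5*n - 6)/(n^2 + 9*n + 20)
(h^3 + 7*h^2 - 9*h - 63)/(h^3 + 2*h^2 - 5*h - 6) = (h^2 + 4*h - 21)/(h^2 - h - 2)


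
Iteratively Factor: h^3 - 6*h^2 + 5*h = (h)*(h^2 - 6*h + 5) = h*(h - 1)*(h - 5)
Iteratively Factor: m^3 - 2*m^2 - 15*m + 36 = (m - 3)*(m^2 + m - 12) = (m - 3)^2*(m + 4)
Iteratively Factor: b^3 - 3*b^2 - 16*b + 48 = (b + 4)*(b^2 - 7*b + 12) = (b - 3)*(b + 4)*(b - 4)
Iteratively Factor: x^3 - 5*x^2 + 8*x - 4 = (x - 1)*(x^2 - 4*x + 4) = (x - 2)*(x - 1)*(x - 2)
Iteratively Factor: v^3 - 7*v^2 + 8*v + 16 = (v - 4)*(v^2 - 3*v - 4) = (v - 4)*(v + 1)*(v - 4)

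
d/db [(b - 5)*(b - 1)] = 2*b - 6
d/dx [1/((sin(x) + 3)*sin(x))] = -(2*sin(x) + 3)*cos(x)/((sin(x) + 3)^2*sin(x)^2)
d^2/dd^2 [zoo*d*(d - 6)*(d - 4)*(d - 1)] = zoo*(d^2 + d + 1)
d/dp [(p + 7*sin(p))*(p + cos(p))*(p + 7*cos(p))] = -(p + 7*sin(p))*(p + cos(p))*(7*sin(p) - 1) - (p + 7*sin(p))*(p + 7*cos(p))*(sin(p) - 1) + (p + cos(p))*(p + 7*cos(p))*(7*cos(p) + 1)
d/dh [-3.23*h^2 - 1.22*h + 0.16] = -6.46*h - 1.22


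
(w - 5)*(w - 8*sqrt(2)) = w^2 - 8*sqrt(2)*w - 5*w + 40*sqrt(2)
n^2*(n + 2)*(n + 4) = n^4 + 6*n^3 + 8*n^2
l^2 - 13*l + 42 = (l - 7)*(l - 6)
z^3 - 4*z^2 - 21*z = z*(z - 7)*(z + 3)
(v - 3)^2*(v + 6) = v^3 - 27*v + 54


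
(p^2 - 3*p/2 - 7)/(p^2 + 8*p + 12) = (p - 7/2)/(p + 6)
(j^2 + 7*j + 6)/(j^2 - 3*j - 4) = (j + 6)/(j - 4)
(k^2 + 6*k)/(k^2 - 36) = k/(k - 6)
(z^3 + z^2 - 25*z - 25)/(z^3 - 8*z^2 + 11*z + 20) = (z + 5)/(z - 4)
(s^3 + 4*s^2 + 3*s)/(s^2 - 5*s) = (s^2 + 4*s + 3)/(s - 5)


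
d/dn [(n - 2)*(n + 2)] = 2*n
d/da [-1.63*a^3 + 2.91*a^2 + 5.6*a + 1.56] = -4.89*a^2 + 5.82*a + 5.6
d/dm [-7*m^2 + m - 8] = 1 - 14*m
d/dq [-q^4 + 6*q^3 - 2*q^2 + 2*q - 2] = -4*q^3 + 18*q^2 - 4*q + 2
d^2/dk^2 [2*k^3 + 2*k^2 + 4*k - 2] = 12*k + 4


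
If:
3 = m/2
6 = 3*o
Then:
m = 6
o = 2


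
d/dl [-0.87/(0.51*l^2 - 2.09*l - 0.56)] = (0.8874*l - 1.8183)/(-0.51*l^2 + 2.09*l + 0.56)^2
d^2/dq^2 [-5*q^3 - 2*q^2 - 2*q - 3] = -30*q - 4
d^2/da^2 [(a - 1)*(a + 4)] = 2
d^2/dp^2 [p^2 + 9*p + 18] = 2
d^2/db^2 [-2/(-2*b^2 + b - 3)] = 4*(-4*b^2 + 2*b + (4*b - 1)^2 - 6)/(2*b^2 - b + 3)^3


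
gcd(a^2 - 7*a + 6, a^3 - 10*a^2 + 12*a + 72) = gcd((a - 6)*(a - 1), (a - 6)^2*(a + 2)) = a - 6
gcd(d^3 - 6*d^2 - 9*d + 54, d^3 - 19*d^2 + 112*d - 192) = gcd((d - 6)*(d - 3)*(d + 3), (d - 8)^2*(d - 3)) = d - 3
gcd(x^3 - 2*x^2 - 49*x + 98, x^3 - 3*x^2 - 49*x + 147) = x^2 - 49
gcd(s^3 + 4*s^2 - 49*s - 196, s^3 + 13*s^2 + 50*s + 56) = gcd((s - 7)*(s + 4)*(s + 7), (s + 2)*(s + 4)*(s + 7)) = s^2 + 11*s + 28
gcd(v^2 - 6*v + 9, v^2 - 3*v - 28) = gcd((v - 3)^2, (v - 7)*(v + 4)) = 1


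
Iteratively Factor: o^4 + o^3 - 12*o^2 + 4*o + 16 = (o + 1)*(o^3 - 12*o + 16) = (o + 1)*(o + 4)*(o^2 - 4*o + 4) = (o - 2)*(o + 1)*(o + 4)*(o - 2)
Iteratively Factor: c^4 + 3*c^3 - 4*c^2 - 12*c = (c + 2)*(c^3 + c^2 - 6*c) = c*(c + 2)*(c^2 + c - 6) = c*(c + 2)*(c + 3)*(c - 2)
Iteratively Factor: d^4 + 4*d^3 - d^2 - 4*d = (d + 1)*(d^3 + 3*d^2 - 4*d) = (d + 1)*(d + 4)*(d^2 - d) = d*(d + 1)*(d + 4)*(d - 1)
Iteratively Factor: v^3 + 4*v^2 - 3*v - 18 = (v - 2)*(v^2 + 6*v + 9) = (v - 2)*(v + 3)*(v + 3)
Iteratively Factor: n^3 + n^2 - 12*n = (n)*(n^2 + n - 12) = n*(n - 3)*(n + 4)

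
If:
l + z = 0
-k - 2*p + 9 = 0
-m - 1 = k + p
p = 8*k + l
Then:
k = 2*z/17 + 9/17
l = -z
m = -z/17 - 98/17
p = 72/17 - z/17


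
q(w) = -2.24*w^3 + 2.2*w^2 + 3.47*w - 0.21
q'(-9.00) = -580.45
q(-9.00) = 1779.72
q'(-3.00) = -70.21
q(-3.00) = 69.66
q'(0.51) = 3.97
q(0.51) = 1.83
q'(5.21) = -156.01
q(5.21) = -239.20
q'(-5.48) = -222.45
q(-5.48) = 415.47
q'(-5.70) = -239.94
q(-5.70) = 466.32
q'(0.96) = 1.50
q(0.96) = 3.17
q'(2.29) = -21.69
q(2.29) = -7.63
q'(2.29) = -21.69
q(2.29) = -7.63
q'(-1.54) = -19.24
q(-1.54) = 7.84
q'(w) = -6.72*w^2 + 4.4*w + 3.47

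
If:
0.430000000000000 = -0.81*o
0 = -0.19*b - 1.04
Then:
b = -5.47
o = -0.53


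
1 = 1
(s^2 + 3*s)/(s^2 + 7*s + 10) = s*(s + 3)/(s^2 + 7*s + 10)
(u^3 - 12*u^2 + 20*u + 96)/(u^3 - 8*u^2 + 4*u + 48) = (u - 8)/(u - 4)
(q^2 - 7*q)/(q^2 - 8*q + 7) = q/(q - 1)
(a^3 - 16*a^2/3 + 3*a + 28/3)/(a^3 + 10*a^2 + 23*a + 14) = (3*a^2 - 19*a + 28)/(3*(a^2 + 9*a + 14))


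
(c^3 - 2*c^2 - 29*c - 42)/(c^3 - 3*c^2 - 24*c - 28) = (c + 3)/(c + 2)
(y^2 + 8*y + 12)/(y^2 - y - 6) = (y + 6)/(y - 3)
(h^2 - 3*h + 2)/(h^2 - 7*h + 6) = (h - 2)/(h - 6)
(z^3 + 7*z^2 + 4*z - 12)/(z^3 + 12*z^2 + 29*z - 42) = (z + 2)/(z + 7)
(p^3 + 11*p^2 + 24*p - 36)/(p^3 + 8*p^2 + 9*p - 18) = (p + 6)/(p + 3)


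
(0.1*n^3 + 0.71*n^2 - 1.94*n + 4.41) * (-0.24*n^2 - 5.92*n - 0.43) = -0.024*n^5 - 0.7624*n^4 - 3.7806*n^3 + 10.1211*n^2 - 25.273*n - 1.8963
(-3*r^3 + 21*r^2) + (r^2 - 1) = -3*r^3 + 22*r^2 - 1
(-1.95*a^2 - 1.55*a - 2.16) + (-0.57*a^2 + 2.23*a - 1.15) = -2.52*a^2 + 0.68*a - 3.31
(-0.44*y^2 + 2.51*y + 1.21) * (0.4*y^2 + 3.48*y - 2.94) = -0.176*y^4 - 0.5272*y^3 + 10.5124*y^2 - 3.1686*y - 3.5574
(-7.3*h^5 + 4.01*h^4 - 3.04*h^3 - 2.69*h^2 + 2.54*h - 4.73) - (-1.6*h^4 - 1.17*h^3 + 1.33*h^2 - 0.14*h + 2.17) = -7.3*h^5 + 5.61*h^4 - 1.87*h^3 - 4.02*h^2 + 2.68*h - 6.9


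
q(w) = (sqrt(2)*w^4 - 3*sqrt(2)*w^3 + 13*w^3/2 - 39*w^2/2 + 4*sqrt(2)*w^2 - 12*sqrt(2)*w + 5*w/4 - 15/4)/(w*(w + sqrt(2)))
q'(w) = (4*sqrt(2)*w^3 - 9*sqrt(2)*w^2 + 39*w^2/2 - 39*w + 8*sqrt(2)*w - 12*sqrt(2) + 5/4)/(w*(w + sqrt(2))) - (sqrt(2)*w^4 - 3*sqrt(2)*w^3 + 13*w^3/2 - 39*w^2/2 + 4*sqrt(2)*w^2 - 12*sqrt(2)*w + 5*w/4 - 15/4)/(w*(w + sqrt(2))^2) - (sqrt(2)*w^4 - 3*sqrt(2)*w^3 + 13*w^3/2 - 39*w^2/2 + 4*sqrt(2)*w^2 - 12*sqrt(2)*w + 5*w/4 - 15/4)/(w^2*(w + sqrt(2))) = (8*sqrt(2)*w^5 - 12*sqrt(2)*w^4 + 50*w^4 - 48*w^3 + 52*sqrt(2)*w^3 - 30*sqrt(2)*w^2 + 27*w^2 + 30*w + 15*sqrt(2))/(4*w^2*(w^2 + 2*sqrt(2)*w + 2))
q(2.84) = -1.35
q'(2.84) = 8.23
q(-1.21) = 24.13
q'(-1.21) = -169.76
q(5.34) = 28.04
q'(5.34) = 15.30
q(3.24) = 2.16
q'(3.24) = 9.35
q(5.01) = 23.14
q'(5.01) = 14.36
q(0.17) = -25.29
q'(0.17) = 89.69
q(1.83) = -8.28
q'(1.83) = 5.56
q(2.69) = -2.56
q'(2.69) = 7.82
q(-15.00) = 299.79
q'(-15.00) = -42.20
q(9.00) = 103.04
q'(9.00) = 25.68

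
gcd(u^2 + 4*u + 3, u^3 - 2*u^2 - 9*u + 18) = u + 3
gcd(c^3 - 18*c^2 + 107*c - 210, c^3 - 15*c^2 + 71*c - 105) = c^2 - 12*c + 35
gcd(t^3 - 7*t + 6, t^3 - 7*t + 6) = t^3 - 7*t + 6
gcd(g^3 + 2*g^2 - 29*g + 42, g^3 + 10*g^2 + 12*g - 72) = g - 2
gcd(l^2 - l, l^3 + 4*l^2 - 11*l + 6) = l - 1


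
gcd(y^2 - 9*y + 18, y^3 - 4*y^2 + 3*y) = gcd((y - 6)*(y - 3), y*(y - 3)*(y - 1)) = y - 3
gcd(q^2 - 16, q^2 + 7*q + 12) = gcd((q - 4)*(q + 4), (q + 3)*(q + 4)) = q + 4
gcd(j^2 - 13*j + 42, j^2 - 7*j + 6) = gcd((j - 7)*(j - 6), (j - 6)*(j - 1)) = j - 6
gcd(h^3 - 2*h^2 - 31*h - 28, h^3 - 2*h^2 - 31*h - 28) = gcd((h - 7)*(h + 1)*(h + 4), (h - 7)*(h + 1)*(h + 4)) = h^3 - 2*h^2 - 31*h - 28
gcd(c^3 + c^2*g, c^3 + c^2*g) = c^3 + c^2*g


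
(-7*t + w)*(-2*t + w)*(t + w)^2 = 14*t^4 + 19*t^3*w - 3*t^2*w^2 - 7*t*w^3 + w^4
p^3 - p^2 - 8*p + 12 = (p - 2)^2*(p + 3)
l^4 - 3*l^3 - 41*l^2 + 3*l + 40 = (l - 8)*(l - 1)*(l + 1)*(l + 5)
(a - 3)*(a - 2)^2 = a^3 - 7*a^2 + 16*a - 12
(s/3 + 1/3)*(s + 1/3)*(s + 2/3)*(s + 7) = s^4/3 + 3*s^3 + 137*s^2/27 + 79*s/27 + 14/27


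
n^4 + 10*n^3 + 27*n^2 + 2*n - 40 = (n - 1)*(n + 2)*(n + 4)*(n + 5)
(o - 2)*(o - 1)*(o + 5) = o^3 + 2*o^2 - 13*o + 10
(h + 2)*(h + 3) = h^2 + 5*h + 6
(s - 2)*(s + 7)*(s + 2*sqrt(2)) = s^3 + 2*sqrt(2)*s^2 + 5*s^2 - 14*s + 10*sqrt(2)*s - 28*sqrt(2)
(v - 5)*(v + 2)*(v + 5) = v^3 + 2*v^2 - 25*v - 50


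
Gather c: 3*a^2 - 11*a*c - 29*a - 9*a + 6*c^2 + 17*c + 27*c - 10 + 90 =3*a^2 - 38*a + 6*c^2 + c*(44 - 11*a) + 80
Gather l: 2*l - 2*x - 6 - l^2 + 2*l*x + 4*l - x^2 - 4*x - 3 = -l^2 + l*(2*x + 6) - x^2 - 6*x - 9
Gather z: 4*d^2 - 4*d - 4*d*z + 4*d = 4*d^2 - 4*d*z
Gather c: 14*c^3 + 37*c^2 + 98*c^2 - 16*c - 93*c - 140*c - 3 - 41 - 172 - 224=14*c^3 + 135*c^2 - 249*c - 440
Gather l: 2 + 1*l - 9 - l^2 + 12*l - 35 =-l^2 + 13*l - 42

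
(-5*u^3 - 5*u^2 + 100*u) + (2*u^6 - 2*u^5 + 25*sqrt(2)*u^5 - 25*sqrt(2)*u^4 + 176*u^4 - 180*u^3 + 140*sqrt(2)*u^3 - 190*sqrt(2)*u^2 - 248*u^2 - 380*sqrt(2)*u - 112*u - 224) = 2*u^6 - 2*u^5 + 25*sqrt(2)*u^5 - 25*sqrt(2)*u^4 + 176*u^4 - 185*u^3 + 140*sqrt(2)*u^3 - 190*sqrt(2)*u^2 - 253*u^2 - 380*sqrt(2)*u - 12*u - 224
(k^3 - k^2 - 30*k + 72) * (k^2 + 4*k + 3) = k^5 + 3*k^4 - 31*k^3 - 51*k^2 + 198*k + 216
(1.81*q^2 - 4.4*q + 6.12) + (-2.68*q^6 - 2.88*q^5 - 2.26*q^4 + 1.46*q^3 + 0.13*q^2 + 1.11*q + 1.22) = -2.68*q^6 - 2.88*q^5 - 2.26*q^4 + 1.46*q^3 + 1.94*q^2 - 3.29*q + 7.34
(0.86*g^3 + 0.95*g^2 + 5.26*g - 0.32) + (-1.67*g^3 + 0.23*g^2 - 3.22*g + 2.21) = -0.81*g^3 + 1.18*g^2 + 2.04*g + 1.89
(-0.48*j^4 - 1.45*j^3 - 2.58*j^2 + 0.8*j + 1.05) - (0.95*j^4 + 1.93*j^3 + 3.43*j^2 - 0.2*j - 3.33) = -1.43*j^4 - 3.38*j^3 - 6.01*j^2 + 1.0*j + 4.38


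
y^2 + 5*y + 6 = (y + 2)*(y + 3)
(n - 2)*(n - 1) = n^2 - 3*n + 2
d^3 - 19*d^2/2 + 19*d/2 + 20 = (d - 8)*(d - 5/2)*(d + 1)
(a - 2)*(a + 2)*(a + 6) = a^3 + 6*a^2 - 4*a - 24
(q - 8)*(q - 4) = q^2 - 12*q + 32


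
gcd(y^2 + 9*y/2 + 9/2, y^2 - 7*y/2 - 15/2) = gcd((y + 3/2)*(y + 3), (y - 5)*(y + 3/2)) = y + 3/2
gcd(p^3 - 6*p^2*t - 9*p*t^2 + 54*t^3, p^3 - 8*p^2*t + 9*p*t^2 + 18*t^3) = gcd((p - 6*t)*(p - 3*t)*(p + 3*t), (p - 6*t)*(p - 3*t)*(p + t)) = p^2 - 9*p*t + 18*t^2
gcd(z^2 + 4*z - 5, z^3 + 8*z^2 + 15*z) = z + 5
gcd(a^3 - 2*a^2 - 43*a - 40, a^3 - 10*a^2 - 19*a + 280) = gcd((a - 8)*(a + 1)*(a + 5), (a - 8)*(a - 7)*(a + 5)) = a^2 - 3*a - 40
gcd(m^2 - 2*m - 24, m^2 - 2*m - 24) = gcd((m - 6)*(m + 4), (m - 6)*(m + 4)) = m^2 - 2*m - 24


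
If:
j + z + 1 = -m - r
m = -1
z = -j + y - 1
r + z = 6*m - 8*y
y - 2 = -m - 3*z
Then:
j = -18/5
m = -1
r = 11/5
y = -6/5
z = 7/5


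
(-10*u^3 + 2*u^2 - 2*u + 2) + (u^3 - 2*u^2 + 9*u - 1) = -9*u^3 + 7*u + 1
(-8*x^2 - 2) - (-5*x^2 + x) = -3*x^2 - x - 2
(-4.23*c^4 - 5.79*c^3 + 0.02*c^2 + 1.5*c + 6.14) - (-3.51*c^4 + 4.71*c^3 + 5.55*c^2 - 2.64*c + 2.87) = -0.720000000000001*c^4 - 10.5*c^3 - 5.53*c^2 + 4.14*c + 3.27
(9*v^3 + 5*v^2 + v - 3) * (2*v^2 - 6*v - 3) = 18*v^5 - 44*v^4 - 55*v^3 - 27*v^2 + 15*v + 9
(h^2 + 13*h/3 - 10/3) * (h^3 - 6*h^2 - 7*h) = h^5 - 5*h^4/3 - 109*h^3/3 - 31*h^2/3 + 70*h/3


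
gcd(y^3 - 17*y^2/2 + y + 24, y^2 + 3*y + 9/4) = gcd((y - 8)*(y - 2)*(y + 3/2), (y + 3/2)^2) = y + 3/2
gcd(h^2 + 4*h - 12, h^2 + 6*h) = h + 6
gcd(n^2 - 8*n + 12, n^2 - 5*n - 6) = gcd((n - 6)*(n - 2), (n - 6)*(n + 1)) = n - 6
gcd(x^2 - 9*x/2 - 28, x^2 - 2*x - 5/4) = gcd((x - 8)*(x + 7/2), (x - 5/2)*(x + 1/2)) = 1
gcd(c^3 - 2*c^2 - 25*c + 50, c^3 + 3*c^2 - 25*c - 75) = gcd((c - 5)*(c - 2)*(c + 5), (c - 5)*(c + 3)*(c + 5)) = c^2 - 25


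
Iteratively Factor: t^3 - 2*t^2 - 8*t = (t)*(t^2 - 2*t - 8) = t*(t + 2)*(t - 4)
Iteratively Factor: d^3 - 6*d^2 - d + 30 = (d - 5)*(d^2 - d - 6) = (d - 5)*(d + 2)*(d - 3)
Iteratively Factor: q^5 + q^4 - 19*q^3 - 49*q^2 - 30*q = (q - 5)*(q^4 + 6*q^3 + 11*q^2 + 6*q) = (q - 5)*(q + 1)*(q^3 + 5*q^2 + 6*q) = q*(q - 5)*(q + 1)*(q^2 + 5*q + 6) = q*(q - 5)*(q + 1)*(q + 3)*(q + 2)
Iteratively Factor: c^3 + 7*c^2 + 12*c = (c + 4)*(c^2 + 3*c) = (c + 3)*(c + 4)*(c)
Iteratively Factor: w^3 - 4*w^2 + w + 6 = (w + 1)*(w^2 - 5*w + 6) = (w - 2)*(w + 1)*(w - 3)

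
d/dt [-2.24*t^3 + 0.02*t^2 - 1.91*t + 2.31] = -6.72*t^2 + 0.04*t - 1.91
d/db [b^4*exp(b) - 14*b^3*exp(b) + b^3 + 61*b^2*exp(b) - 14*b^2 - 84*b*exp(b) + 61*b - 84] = b^4*exp(b) - 10*b^3*exp(b) + 19*b^2*exp(b) + 3*b^2 + 38*b*exp(b) - 28*b - 84*exp(b) + 61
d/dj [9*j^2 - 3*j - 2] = 18*j - 3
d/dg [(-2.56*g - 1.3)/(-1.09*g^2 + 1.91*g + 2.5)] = (2.7904*g^2 - 4.8896*g - (2.18*g - 1.91)*(2.56*g + 1.3) - 6.4)/(-1.09*g^2 + 1.91*g + 2.5)^2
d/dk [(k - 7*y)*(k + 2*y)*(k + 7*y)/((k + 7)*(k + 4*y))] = (-(k + 7)*(k - 7*y)*(k + 2*y)*(k + 7*y) + (k + 7)*(k + 4*y)*((k - 7*y)*(k + 2*y) + (k - 7*y)*(k + 7*y) + (k + 2*y)*(k + 7*y)) - (k - 7*y)*(k + 2*y)*(k + 4*y)*(k + 7*y))/((k + 7)^2*(k + 4*y)^2)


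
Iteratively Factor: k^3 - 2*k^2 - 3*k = (k + 1)*(k^2 - 3*k) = (k - 3)*(k + 1)*(k)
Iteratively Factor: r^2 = (r)*(r)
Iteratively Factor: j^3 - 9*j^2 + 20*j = (j - 4)*(j^2 - 5*j) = j*(j - 4)*(j - 5)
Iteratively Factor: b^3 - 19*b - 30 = (b + 3)*(b^2 - 3*b - 10) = (b - 5)*(b + 3)*(b + 2)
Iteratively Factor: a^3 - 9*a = (a + 3)*(a^2 - 3*a) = a*(a + 3)*(a - 3)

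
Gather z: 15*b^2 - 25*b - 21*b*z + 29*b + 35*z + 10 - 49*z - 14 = 15*b^2 + 4*b + z*(-21*b - 14) - 4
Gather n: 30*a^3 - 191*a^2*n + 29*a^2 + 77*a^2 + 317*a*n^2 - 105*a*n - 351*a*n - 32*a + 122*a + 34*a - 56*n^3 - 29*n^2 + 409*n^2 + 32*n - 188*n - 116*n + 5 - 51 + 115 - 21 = 30*a^3 + 106*a^2 + 124*a - 56*n^3 + n^2*(317*a + 380) + n*(-191*a^2 - 456*a - 272) + 48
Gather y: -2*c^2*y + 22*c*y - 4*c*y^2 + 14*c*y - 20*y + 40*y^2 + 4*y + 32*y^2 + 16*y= y^2*(72 - 4*c) + y*(-2*c^2 + 36*c)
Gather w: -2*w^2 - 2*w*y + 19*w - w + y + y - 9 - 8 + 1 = -2*w^2 + w*(18 - 2*y) + 2*y - 16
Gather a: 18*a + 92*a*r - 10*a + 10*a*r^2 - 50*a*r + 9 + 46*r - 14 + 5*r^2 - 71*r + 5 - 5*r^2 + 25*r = a*(10*r^2 + 42*r + 8)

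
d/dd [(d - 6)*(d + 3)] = 2*d - 3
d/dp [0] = 0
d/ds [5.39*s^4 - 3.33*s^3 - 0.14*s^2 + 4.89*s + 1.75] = 21.56*s^3 - 9.99*s^2 - 0.28*s + 4.89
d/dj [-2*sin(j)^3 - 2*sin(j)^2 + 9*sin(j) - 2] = (-6*sin(j)^2 - 4*sin(j) + 9)*cos(j)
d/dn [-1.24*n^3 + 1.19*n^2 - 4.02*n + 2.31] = -3.72*n^2 + 2.38*n - 4.02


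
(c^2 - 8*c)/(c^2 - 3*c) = (c - 8)/(c - 3)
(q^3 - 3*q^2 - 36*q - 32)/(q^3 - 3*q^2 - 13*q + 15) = (q^3 - 3*q^2 - 36*q - 32)/(q^3 - 3*q^2 - 13*q + 15)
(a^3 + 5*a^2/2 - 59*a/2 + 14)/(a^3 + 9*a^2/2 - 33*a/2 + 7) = (a - 4)/(a - 2)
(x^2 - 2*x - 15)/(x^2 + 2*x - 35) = (x + 3)/(x + 7)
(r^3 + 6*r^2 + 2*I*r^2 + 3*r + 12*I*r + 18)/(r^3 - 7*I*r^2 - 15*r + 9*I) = (r^2 + 3*r*(2 + I) + 18*I)/(r^2 - 6*I*r - 9)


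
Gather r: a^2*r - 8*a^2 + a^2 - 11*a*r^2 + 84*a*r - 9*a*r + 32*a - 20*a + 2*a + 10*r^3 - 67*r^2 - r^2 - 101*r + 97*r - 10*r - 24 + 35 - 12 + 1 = -7*a^2 + 14*a + 10*r^3 + r^2*(-11*a - 68) + r*(a^2 + 75*a - 14)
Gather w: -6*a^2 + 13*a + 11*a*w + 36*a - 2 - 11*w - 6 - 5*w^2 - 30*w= -6*a^2 + 49*a - 5*w^2 + w*(11*a - 41) - 8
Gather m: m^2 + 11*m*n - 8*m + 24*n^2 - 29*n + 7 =m^2 + m*(11*n - 8) + 24*n^2 - 29*n + 7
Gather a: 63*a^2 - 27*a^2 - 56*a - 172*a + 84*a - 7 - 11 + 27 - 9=36*a^2 - 144*a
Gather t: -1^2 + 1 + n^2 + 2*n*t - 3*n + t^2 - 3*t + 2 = n^2 - 3*n + t^2 + t*(2*n - 3) + 2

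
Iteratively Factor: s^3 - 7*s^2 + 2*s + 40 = (s + 2)*(s^2 - 9*s + 20) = (s - 4)*(s + 2)*(s - 5)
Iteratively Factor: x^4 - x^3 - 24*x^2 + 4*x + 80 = (x + 2)*(x^3 - 3*x^2 - 18*x + 40) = (x - 2)*(x + 2)*(x^2 - x - 20) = (x - 2)*(x + 2)*(x + 4)*(x - 5)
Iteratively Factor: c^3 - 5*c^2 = (c)*(c^2 - 5*c) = c^2*(c - 5)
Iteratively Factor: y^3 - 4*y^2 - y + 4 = (y + 1)*(y^2 - 5*y + 4) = (y - 1)*(y + 1)*(y - 4)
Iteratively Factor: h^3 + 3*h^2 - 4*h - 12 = (h - 2)*(h^2 + 5*h + 6) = (h - 2)*(h + 2)*(h + 3)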